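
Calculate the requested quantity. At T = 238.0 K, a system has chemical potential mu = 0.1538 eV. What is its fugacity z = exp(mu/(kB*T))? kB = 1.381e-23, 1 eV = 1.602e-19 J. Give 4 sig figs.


Step 1: Convert mu to Joules: 0.1538*1.602e-19 = 2.464e-20 J
Step 2: kB*T = 1.381e-23*238.0 = 3.287e-21 J
Step 3: mu/(kB*T) = 7.496
Step 4: z = exp(7.496) = 1801

1801


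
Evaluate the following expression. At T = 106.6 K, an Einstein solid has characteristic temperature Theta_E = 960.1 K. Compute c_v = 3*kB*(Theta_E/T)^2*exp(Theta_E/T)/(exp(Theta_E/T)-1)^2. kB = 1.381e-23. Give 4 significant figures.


Step 1: x = Theta_E/T = 960.1/106.6 = 9.007
Step 2: x^2 = 81.12
Step 3: exp(x) = 8156
Step 4: c_v = 3*1.381e-23*81.12*8156/(8156-1)^2 = 4.121e-25

4.121e-25


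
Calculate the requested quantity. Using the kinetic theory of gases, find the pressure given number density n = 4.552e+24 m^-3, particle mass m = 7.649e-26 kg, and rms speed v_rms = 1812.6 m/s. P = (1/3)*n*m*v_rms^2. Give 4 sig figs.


Step 1: v_rms^2 = 1812.6^2 = 3.286e+06
Step 2: n*m = 4.552e+24*7.649e-26 = 0.3482
Step 3: P = (1/3)*0.3482*3.286e+06 = 3.813e+05 Pa

3.813e+05


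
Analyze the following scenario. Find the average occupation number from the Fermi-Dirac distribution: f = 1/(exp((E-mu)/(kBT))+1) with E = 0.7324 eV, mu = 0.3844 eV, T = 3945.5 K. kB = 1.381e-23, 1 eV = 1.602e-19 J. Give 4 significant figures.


Step 1: (E - mu) = 0.7324 - 0.3844 = 0.348 eV
Step 2: Convert: (E-mu)*eV = 5.575e-20 J
Step 3: x = (E-mu)*eV/(kB*T) = 1.023
Step 4: f = 1/(exp(1.023)+1) = 0.2644

0.2644


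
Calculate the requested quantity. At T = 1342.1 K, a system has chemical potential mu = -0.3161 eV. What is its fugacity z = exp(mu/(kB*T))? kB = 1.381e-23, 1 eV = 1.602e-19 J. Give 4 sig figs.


Step 1: Convert mu to Joules: -0.3161*1.602e-19 = -5.064e-20 J
Step 2: kB*T = 1.381e-23*1342.1 = 1.853e-20 J
Step 3: mu/(kB*T) = -2.732
Step 4: z = exp(-2.732) = 0.06508

0.06508


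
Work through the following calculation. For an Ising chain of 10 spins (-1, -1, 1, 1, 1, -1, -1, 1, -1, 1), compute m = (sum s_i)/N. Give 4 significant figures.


Step 1: Count up spins (+1): 5, down spins (-1): 5
Step 2: Total magnetization M = 5 - 5 = 0
Step 3: m = M/N = 0/10 = 0

0


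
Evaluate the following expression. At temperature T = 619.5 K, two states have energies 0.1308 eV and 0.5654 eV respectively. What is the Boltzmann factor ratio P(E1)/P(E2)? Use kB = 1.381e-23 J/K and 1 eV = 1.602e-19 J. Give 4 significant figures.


Step 1: Compute energy difference dE = E1 - E2 = 0.1308 - 0.5654 = -0.4346 eV
Step 2: Convert to Joules: dE_J = -0.4346 * 1.602e-19 = -6.962e-20 J
Step 3: Compute exponent = -dE_J / (kB * T) = -(-6.962e-20) / (1.381e-23 * 619.5) = 8.138
Step 4: P(E1)/P(E2) = exp(8.138) = 3422

3422


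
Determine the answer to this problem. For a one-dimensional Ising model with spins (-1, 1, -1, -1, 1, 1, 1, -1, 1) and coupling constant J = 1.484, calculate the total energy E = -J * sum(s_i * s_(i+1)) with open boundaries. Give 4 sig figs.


Step 1: Nearest-neighbor products: -1, -1, 1, -1, 1, 1, -1, -1
Step 2: Sum of products = -2
Step 3: E = -1.484 * -2 = 2.968

2.968


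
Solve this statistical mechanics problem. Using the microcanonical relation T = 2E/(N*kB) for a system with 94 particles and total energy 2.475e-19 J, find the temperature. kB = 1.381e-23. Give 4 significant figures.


Step 1: Numerator = 2*E = 2*2.475e-19 = 4.95e-19 J
Step 2: Denominator = N*kB = 94*1.381e-23 = 1.298e-21
Step 3: T = 4.95e-19 / 1.298e-21 = 381.3 K

381.3


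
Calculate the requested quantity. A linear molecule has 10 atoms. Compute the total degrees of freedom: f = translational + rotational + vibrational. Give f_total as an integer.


Step 1: Translational DOF = 3
Step 2: Rotational DOF (linear) = 2
Step 3: Vibrational DOF = 3*10 - 5 = 25
Step 4: Total = 3 + 2 + 25 = 30

30


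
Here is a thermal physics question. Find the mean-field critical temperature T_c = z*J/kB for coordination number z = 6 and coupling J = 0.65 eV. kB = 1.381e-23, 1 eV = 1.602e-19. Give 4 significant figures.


Step 1: z*J = 6*0.65 = 3.9 eV
Step 2: Convert to Joules: 3.9*1.602e-19 = 6.248e-19 J
Step 3: T_c = 6.248e-19 / 1.381e-23 = 4.524e+04 K

4.524e+04


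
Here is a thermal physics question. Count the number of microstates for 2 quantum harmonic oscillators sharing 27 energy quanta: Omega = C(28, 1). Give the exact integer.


Step 1: Use binomial coefficient C(28, 1)
Step 2: Numerator = 28! / 27!
Step 3: Denominator = 1!
Step 4: Omega = 28

28


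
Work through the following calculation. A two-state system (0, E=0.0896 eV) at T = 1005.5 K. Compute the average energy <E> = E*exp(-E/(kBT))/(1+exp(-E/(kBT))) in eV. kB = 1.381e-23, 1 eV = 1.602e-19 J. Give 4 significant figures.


Step 1: beta*E = 0.0896*1.602e-19/(1.381e-23*1005.5) = 1.034
Step 2: exp(-beta*E) = 0.3557
Step 3: <E> = 0.0896*0.3557/(1+0.3557) = 0.02351 eV

0.02351


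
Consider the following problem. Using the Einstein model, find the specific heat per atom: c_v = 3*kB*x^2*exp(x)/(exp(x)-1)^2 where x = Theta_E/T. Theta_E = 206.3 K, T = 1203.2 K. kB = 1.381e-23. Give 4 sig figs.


Step 1: x = Theta_E/T = 206.3/1203.2 = 0.1715
Step 2: x^2 = 0.0294
Step 3: exp(x) = 1.187
Step 4: c_v = 3*1.381e-23*0.0294*1.187/(1.187-1)^2 = 4.133e-23

4.133e-23


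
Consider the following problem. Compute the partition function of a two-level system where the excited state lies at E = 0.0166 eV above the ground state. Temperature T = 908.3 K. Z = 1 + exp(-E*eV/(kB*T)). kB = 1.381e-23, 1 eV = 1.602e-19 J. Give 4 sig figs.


Step 1: Compute beta*E = E*eV/(kB*T) = 0.0166*1.602e-19/(1.381e-23*908.3) = 0.212
Step 2: exp(-beta*E) = exp(-0.212) = 0.809
Step 3: Z = 1 + 0.809 = 1.809

1.809


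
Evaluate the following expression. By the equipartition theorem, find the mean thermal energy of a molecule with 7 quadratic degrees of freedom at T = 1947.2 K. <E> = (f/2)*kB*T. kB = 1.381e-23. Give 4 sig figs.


Step 1: f/2 = 7/2 = 3.5
Step 2: kB*T = 1.381e-23 * 1947.2 = 2.689e-20
Step 3: <E> = 3.5 * 2.689e-20 = 9.412e-20 J

9.412e-20


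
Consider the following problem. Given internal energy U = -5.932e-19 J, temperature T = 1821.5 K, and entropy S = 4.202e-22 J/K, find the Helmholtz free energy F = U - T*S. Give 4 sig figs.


Step 1: T*S = 1821.5 * 4.202e-22 = 7.654e-19 J
Step 2: F = U - T*S = -5.932e-19 - 7.654e-19
Step 3: F = -1.359e-18 J

-1.359e-18


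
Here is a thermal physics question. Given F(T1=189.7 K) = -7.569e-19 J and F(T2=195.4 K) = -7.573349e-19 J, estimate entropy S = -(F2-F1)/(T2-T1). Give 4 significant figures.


Step 1: dF = F2 - F1 = -7.573349e-19 - (-7.569e-19) = -4.349e-22 J
Step 2: dT = T2 - T1 = 195.4 - 189.7 = 5.7 K
Step 3: S = -dF/dT = -(-4.349e-22)/5.7 = 7.63e-23 J/K

7.63e-23


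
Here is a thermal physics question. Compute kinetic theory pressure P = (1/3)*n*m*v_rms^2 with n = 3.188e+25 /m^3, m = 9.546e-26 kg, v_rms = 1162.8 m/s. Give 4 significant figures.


Step 1: v_rms^2 = 1162.8^2 = 1.352e+06
Step 2: n*m = 3.188e+25*9.546e-26 = 3.043
Step 3: P = (1/3)*3.043*1.352e+06 = 1.372e+06 Pa

1.372e+06


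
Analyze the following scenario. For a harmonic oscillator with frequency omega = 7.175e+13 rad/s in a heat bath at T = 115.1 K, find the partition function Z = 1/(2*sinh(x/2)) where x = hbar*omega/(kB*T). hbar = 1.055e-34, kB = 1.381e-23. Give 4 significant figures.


Step 1: Compute x = hbar*omega/(kB*T) = 1.055e-34*7.175e+13/(1.381e-23*115.1) = 4.762
Step 2: x/2 = 2.381
Step 3: sinh(x/2) = 5.362
Step 4: Z = 1/(2*5.362) = 0.09325

0.09325


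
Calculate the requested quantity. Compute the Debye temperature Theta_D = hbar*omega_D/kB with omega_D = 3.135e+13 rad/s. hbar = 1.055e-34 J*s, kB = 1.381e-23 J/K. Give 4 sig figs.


Step 1: hbar*omega_D = 1.055e-34 * 3.135e+13 = 3.307e-21 J
Step 2: Theta_D = 3.307e-21 / 1.381e-23
Step 3: Theta_D = 239.5 K

239.5


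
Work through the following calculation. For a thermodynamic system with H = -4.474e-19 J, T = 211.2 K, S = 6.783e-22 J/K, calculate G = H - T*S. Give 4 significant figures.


Step 1: T*S = 211.2 * 6.783e-22 = 1.433e-19 J
Step 2: G = H - T*S = -4.474e-19 - 1.433e-19
Step 3: G = -5.907e-19 J

-5.907e-19


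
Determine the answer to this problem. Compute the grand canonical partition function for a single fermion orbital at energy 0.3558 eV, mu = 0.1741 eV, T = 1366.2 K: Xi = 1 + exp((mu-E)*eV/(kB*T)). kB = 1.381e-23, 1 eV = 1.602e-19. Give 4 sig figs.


Step 1: (mu - E) = 0.1741 - 0.3558 = -0.1817 eV
Step 2: x = (mu-E)*eV/(kB*T) = -0.1817*1.602e-19/(1.381e-23*1366.2) = -1.543
Step 3: exp(x) = 0.2138
Step 4: Xi = 1 + 0.2138 = 1.214

1.214


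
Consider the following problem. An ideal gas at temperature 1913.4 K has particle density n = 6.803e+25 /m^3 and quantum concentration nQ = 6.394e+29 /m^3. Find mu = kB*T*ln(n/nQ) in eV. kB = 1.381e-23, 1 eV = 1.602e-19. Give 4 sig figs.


Step 1: n/nQ = 6.803e+25/6.394e+29 = 0.0001064
Step 2: ln(n/nQ) = -9.148
Step 3: mu = kB*T*ln(n/nQ) = 2.642e-20*-9.148 = -2.417e-19 J
Step 4: Convert to eV: -2.417e-19/1.602e-19 = -1.509 eV

-1.509


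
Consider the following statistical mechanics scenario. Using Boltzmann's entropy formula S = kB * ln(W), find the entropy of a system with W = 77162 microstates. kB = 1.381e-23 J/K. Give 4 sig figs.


Step 1: ln(W) = ln(77162) = 11.25
Step 2: S = kB * ln(W) = 1.381e-23 * 11.25
Step 3: S = 1.554e-22 J/K

1.554e-22


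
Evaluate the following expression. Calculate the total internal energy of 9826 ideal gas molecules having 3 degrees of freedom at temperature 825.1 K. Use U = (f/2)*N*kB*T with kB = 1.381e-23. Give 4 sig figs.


Step 1: f/2 = 3/2 = 1.5
Step 2: N*kB*T = 9826*1.381e-23*825.1 = 1.12e-16
Step 3: U = 1.5 * 1.12e-16 = 1.679e-16 J

1.679e-16


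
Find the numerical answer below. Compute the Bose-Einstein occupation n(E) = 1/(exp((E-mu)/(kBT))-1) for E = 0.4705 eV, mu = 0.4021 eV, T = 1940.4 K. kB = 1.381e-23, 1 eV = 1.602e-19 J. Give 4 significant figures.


Step 1: (E - mu) = 0.0684 eV
Step 2: x = (E-mu)*eV/(kB*T) = 0.0684*1.602e-19/(1.381e-23*1940.4) = 0.4089
Step 3: exp(x) = 1.505
Step 4: n = 1/(exp(x)-1) = 1.979

1.979


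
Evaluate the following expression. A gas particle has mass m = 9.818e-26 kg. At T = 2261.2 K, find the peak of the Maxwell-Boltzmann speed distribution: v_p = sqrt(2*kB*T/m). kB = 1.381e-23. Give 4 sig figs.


Step 1: Numerator = 2*kB*T = 2*1.381e-23*2261.2 = 6.245e-20
Step 2: Ratio = 6.245e-20 / 9.818e-26 = 6.361e+05
Step 3: v_p = sqrt(6.361e+05) = 797.6 m/s

797.6


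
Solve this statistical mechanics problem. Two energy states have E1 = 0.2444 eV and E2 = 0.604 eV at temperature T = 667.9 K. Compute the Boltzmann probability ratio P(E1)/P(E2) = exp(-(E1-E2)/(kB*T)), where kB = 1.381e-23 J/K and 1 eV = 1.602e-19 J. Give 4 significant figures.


Step 1: Compute energy difference dE = E1 - E2 = 0.2444 - 0.604 = -0.3596 eV
Step 2: Convert to Joules: dE_J = -0.3596 * 1.602e-19 = -5.761e-20 J
Step 3: Compute exponent = -dE_J / (kB * T) = -(-5.761e-20) / (1.381e-23 * 667.9) = 6.246
Step 4: P(E1)/P(E2) = exp(6.246) = 515.8

515.8


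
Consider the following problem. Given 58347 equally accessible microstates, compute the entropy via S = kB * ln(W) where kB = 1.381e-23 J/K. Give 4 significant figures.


Step 1: ln(W) = ln(58347) = 10.97
Step 2: S = kB * ln(W) = 1.381e-23 * 10.97
Step 3: S = 1.516e-22 J/K

1.516e-22


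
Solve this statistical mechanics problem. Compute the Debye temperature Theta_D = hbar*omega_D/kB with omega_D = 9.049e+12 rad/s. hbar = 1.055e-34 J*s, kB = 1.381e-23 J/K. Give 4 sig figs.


Step 1: hbar*omega_D = 1.055e-34 * 9.049e+12 = 9.547e-22 J
Step 2: Theta_D = 9.547e-22 / 1.381e-23
Step 3: Theta_D = 69.13 K

69.13


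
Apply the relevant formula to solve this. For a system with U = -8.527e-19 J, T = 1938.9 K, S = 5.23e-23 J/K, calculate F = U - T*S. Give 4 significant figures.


Step 1: T*S = 1938.9 * 5.23e-23 = 1.014e-19 J
Step 2: F = U - T*S = -8.527e-19 - 1.014e-19
Step 3: F = -9.541e-19 J

-9.541e-19


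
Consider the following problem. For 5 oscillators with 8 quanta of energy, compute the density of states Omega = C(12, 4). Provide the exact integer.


Step 1: Use binomial coefficient C(12, 4)
Step 2: Numerator = 12! / 8!
Step 3: Denominator = 4!
Step 4: Omega = 495

495


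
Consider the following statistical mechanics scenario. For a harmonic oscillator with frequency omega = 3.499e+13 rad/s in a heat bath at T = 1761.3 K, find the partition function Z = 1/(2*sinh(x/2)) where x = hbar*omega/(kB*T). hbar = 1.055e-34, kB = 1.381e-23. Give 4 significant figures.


Step 1: Compute x = hbar*omega/(kB*T) = 1.055e-34*3.499e+13/(1.381e-23*1761.3) = 0.1518
Step 2: x/2 = 0.07588
Step 3: sinh(x/2) = 0.07595
Step 4: Z = 1/(2*0.07595) = 6.583

6.583


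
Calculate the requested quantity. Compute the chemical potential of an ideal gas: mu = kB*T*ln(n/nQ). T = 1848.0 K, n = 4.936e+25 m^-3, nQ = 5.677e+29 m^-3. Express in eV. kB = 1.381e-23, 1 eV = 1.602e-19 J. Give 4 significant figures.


Step 1: n/nQ = 4.936e+25/5.677e+29 = 8.695e-05
Step 2: ln(n/nQ) = -9.35
Step 3: mu = kB*T*ln(n/nQ) = 2.552e-20*-9.35 = -2.386e-19 J
Step 4: Convert to eV: -2.386e-19/1.602e-19 = -1.49 eV

-1.49


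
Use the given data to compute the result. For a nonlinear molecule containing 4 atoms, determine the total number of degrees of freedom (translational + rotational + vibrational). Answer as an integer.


Step 1: Translational DOF = 3
Step 2: Rotational DOF (nonlinear) = 3
Step 3: Vibrational DOF = 3*4 - 6 = 6
Step 4: Total = 3 + 3 + 6 = 12

12


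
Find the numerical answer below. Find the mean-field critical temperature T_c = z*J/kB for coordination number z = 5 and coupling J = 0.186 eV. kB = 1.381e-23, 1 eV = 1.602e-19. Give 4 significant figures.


Step 1: z*J = 5*0.186 = 0.93 eV
Step 2: Convert to Joules: 0.93*1.602e-19 = 1.49e-19 J
Step 3: T_c = 1.49e-19 / 1.381e-23 = 1.079e+04 K

1.079e+04


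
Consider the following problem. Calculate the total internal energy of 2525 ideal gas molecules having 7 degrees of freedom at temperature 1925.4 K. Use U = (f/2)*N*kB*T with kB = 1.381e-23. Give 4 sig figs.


Step 1: f/2 = 7/2 = 3.5
Step 2: N*kB*T = 2525*1.381e-23*1925.4 = 6.714e-17
Step 3: U = 3.5 * 6.714e-17 = 2.35e-16 J

2.35e-16


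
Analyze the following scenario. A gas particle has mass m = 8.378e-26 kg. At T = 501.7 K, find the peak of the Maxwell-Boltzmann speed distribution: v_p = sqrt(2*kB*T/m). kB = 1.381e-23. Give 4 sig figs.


Step 1: Numerator = 2*kB*T = 2*1.381e-23*501.7 = 1.386e-20
Step 2: Ratio = 1.386e-20 / 8.378e-26 = 1.654e+05
Step 3: v_p = sqrt(1.654e+05) = 406.7 m/s

406.7


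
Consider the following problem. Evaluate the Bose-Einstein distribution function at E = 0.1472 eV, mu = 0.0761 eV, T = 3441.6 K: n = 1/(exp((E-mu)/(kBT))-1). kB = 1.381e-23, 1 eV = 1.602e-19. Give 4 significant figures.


Step 1: (E - mu) = 0.0711 eV
Step 2: x = (E-mu)*eV/(kB*T) = 0.0711*1.602e-19/(1.381e-23*3441.6) = 0.2397
Step 3: exp(x) = 1.271
Step 4: n = 1/(exp(x)-1) = 3.693

3.693


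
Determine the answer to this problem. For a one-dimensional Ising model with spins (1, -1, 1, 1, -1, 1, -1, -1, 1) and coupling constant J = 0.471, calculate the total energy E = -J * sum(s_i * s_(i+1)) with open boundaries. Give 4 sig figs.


Step 1: Nearest-neighbor products: -1, -1, 1, -1, -1, -1, 1, -1
Step 2: Sum of products = -4
Step 3: E = -0.471 * -4 = 1.884

1.884


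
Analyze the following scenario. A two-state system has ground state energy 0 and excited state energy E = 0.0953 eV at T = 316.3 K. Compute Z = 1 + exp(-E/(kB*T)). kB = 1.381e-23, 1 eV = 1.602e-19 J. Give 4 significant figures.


Step 1: Compute beta*E = E*eV/(kB*T) = 0.0953*1.602e-19/(1.381e-23*316.3) = 3.495
Step 2: exp(-beta*E) = exp(-3.495) = 0.03034
Step 3: Z = 1 + 0.03034 = 1.03

1.03


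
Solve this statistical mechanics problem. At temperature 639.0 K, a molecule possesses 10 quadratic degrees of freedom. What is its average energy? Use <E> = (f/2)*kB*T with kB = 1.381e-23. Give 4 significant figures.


Step 1: f/2 = 10/2 = 5
Step 2: kB*T = 1.381e-23 * 639.0 = 8.825e-21
Step 3: <E> = 5 * 8.825e-21 = 4.412e-20 J

4.412e-20


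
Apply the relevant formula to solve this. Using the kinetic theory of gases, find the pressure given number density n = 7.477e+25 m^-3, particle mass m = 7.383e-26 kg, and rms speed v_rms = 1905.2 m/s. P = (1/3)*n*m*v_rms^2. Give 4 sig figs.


Step 1: v_rms^2 = 1905.2^2 = 3.63e+06
Step 2: n*m = 7.477e+25*7.383e-26 = 5.52
Step 3: P = (1/3)*5.52*3.63e+06 = 6.679e+06 Pa

6.679e+06


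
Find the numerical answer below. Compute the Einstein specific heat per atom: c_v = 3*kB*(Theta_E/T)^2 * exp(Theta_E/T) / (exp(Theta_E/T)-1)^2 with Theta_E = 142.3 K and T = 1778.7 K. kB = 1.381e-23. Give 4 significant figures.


Step 1: x = Theta_E/T = 142.3/1778.7 = 0.08
Step 2: x^2 = 0.0064
Step 3: exp(x) = 1.083
Step 4: c_v = 3*1.381e-23*0.0064*1.083/(1.083-1)^2 = 4.141e-23

4.141e-23


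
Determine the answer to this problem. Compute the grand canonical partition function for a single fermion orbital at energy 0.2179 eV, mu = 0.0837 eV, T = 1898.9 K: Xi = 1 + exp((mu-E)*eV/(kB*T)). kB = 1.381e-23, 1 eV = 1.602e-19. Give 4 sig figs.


Step 1: (mu - E) = 0.0837 - 0.2179 = -0.1342 eV
Step 2: x = (mu-E)*eV/(kB*T) = -0.1342*1.602e-19/(1.381e-23*1898.9) = -0.8198
Step 3: exp(x) = 0.4405
Step 4: Xi = 1 + 0.4405 = 1.441

1.441


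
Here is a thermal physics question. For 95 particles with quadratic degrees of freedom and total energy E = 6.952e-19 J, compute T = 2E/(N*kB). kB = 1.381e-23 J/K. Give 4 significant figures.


Step 1: Numerator = 2*E = 2*6.952e-19 = 1.39e-18 J
Step 2: Denominator = N*kB = 95*1.381e-23 = 1.312e-21
Step 3: T = 1.39e-18 / 1.312e-21 = 1060 K

1060


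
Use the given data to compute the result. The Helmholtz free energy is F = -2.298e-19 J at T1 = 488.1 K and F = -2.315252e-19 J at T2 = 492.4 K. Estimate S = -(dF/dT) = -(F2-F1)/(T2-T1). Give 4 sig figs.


Step 1: dF = F2 - F1 = -2.315252e-19 - (-2.298e-19) = -1.7252e-21 J
Step 2: dT = T2 - T1 = 492.4 - 488.1 = 4.3 K
Step 3: S = -dF/dT = -(-1.7252e-21)/4.3 = 4.012e-22 J/K

4.012e-22


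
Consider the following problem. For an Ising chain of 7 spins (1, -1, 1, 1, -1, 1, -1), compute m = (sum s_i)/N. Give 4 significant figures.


Step 1: Count up spins (+1): 4, down spins (-1): 3
Step 2: Total magnetization M = 4 - 3 = 1
Step 3: m = M/N = 1/7 = 0.1429

0.1429


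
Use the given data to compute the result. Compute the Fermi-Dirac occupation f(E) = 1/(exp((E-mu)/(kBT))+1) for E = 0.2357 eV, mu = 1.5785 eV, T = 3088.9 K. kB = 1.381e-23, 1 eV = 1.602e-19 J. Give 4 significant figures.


Step 1: (E - mu) = 0.2357 - 1.5785 = -1.343 eV
Step 2: Convert: (E-mu)*eV = -2.151e-19 J
Step 3: x = (E-mu)*eV/(kB*T) = -5.043
Step 4: f = 1/(exp(-5.043)+1) = 0.9936

0.9936


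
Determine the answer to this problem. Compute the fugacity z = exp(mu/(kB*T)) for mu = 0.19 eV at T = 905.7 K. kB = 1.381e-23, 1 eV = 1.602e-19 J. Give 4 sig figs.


Step 1: Convert mu to Joules: 0.19*1.602e-19 = 3.044e-20 J
Step 2: kB*T = 1.381e-23*905.7 = 1.251e-20 J
Step 3: mu/(kB*T) = 2.434
Step 4: z = exp(2.434) = 11.4

11.4


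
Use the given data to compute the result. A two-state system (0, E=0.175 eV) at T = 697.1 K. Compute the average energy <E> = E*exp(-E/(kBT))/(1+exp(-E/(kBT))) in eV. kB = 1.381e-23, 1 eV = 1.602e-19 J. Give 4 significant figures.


Step 1: beta*E = 0.175*1.602e-19/(1.381e-23*697.1) = 2.912
Step 2: exp(-beta*E) = 0.05436
Step 3: <E> = 0.175*0.05436/(1+0.05436) = 0.009022 eV

0.009022


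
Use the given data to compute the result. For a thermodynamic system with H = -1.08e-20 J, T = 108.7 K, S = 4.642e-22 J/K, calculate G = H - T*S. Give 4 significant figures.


Step 1: T*S = 108.7 * 4.642e-22 = 5.046e-20 J
Step 2: G = H - T*S = -1.08e-20 - 5.046e-20
Step 3: G = -6.126e-20 J

-6.126e-20


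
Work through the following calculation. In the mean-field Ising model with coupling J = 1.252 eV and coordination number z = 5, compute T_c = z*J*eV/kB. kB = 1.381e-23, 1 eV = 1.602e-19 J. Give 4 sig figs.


Step 1: z*J = 5*1.252 = 6.26 eV
Step 2: Convert to Joules: 6.26*1.602e-19 = 1.003e-18 J
Step 3: T_c = 1.003e-18 / 1.381e-23 = 7.262e+04 K

7.262e+04


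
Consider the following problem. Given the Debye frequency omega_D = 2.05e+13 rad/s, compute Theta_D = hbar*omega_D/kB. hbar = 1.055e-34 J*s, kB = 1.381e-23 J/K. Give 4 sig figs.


Step 1: hbar*omega_D = 1.055e-34 * 2.05e+13 = 2.163e-21 J
Step 2: Theta_D = 2.163e-21 / 1.381e-23
Step 3: Theta_D = 156.6 K

156.6


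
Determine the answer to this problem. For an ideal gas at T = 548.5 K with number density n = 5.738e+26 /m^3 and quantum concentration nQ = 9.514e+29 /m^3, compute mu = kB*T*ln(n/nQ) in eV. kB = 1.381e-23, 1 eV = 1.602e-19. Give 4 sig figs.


Step 1: n/nQ = 5.738e+26/9.514e+29 = 0.0006031
Step 2: ln(n/nQ) = -7.413
Step 3: mu = kB*T*ln(n/nQ) = 7.575e-21*-7.413 = -5.615e-20 J
Step 4: Convert to eV: -5.615e-20/1.602e-19 = -0.3505 eV

-0.3505


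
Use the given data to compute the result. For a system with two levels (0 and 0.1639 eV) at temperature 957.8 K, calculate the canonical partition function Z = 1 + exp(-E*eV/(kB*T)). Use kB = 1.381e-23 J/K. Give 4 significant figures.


Step 1: Compute beta*E = E*eV/(kB*T) = 0.1639*1.602e-19/(1.381e-23*957.8) = 1.985
Step 2: exp(-beta*E) = exp(-1.985) = 0.1374
Step 3: Z = 1 + 0.1374 = 1.137

1.137


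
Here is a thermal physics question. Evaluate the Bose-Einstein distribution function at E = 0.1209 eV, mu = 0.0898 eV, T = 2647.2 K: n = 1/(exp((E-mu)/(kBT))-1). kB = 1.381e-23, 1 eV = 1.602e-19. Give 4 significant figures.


Step 1: (E - mu) = 0.0311 eV
Step 2: x = (E-mu)*eV/(kB*T) = 0.0311*1.602e-19/(1.381e-23*2647.2) = 0.1363
Step 3: exp(x) = 1.146
Step 4: n = 1/(exp(x)-1) = 6.849

6.849


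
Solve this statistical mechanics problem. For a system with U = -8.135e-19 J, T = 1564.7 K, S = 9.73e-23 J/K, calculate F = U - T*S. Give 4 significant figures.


Step 1: T*S = 1564.7 * 9.73e-23 = 1.522e-19 J
Step 2: F = U - T*S = -8.135e-19 - 1.522e-19
Step 3: F = -9.657e-19 J

-9.657e-19


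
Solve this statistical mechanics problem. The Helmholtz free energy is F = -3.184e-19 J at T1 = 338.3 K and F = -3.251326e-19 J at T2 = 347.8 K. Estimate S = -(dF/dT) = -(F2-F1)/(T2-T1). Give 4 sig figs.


Step 1: dF = F2 - F1 = -3.251326e-19 - (-3.184e-19) = -6.7326e-21 J
Step 2: dT = T2 - T1 = 347.8 - 338.3 = 9.5 K
Step 3: S = -dF/dT = -(-6.7326e-21)/9.5 = 7.087e-22 J/K

7.087e-22


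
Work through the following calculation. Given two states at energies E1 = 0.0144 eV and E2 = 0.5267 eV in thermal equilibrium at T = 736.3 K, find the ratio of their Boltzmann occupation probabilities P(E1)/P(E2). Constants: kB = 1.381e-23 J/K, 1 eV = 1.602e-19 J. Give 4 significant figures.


Step 1: Compute energy difference dE = E1 - E2 = 0.0144 - 0.5267 = -0.5123 eV
Step 2: Convert to Joules: dE_J = -0.5123 * 1.602e-19 = -8.207e-20 J
Step 3: Compute exponent = -dE_J / (kB * T) = -(-8.207e-20) / (1.381e-23 * 736.3) = 8.071
Step 4: P(E1)/P(E2) = exp(8.071) = 3201

3201


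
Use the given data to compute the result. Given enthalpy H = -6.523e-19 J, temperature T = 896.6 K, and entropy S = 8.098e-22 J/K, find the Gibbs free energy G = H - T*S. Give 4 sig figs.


Step 1: T*S = 896.6 * 8.098e-22 = 7.261e-19 J
Step 2: G = H - T*S = -6.523e-19 - 7.261e-19
Step 3: G = -1.378e-18 J

-1.378e-18


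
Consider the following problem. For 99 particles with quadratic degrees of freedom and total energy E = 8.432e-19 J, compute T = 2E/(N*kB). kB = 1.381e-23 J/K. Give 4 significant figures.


Step 1: Numerator = 2*E = 2*8.432e-19 = 1.686e-18 J
Step 2: Denominator = N*kB = 99*1.381e-23 = 1.367e-21
Step 3: T = 1.686e-18 / 1.367e-21 = 1233 K

1233


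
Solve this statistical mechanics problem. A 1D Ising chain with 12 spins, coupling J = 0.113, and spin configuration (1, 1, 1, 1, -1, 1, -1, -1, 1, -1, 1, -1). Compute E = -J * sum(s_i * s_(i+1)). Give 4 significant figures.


Step 1: Nearest-neighbor products: 1, 1, 1, -1, -1, -1, 1, -1, -1, -1, -1
Step 2: Sum of products = -3
Step 3: E = -0.113 * -3 = 0.339

0.339


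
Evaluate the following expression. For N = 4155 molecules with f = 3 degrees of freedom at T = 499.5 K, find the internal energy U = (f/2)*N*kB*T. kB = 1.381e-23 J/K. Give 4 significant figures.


Step 1: f/2 = 3/2 = 1.5
Step 2: N*kB*T = 4155*1.381e-23*499.5 = 2.866e-17
Step 3: U = 1.5 * 2.866e-17 = 4.299e-17 J

4.299e-17


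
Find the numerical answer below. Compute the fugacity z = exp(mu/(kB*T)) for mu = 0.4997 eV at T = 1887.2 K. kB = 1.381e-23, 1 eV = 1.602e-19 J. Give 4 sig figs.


Step 1: Convert mu to Joules: 0.4997*1.602e-19 = 8.005e-20 J
Step 2: kB*T = 1.381e-23*1887.2 = 2.606e-20 J
Step 3: mu/(kB*T) = 3.072
Step 4: z = exp(3.072) = 21.58

21.58


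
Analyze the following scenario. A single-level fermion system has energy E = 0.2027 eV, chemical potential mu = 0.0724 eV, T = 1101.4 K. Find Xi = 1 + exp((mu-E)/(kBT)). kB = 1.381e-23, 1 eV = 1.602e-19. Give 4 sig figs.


Step 1: (mu - E) = 0.0724 - 0.2027 = -0.1303 eV
Step 2: x = (mu-E)*eV/(kB*T) = -0.1303*1.602e-19/(1.381e-23*1101.4) = -1.372
Step 3: exp(x) = 0.2535
Step 4: Xi = 1 + 0.2535 = 1.254

1.254


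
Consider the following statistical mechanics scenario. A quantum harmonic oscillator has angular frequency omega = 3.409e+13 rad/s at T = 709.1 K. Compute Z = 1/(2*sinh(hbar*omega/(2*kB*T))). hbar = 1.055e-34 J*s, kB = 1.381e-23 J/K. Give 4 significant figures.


Step 1: Compute x = hbar*omega/(kB*T) = 1.055e-34*3.409e+13/(1.381e-23*709.1) = 0.3673
Step 2: x/2 = 0.1836
Step 3: sinh(x/2) = 0.1847
Step 4: Z = 1/(2*0.1847) = 2.708

2.708


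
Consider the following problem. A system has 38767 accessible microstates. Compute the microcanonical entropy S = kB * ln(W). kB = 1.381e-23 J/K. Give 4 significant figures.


Step 1: ln(W) = ln(38767) = 10.57
Step 2: S = kB * ln(W) = 1.381e-23 * 10.57
Step 3: S = 1.459e-22 J/K

1.459e-22


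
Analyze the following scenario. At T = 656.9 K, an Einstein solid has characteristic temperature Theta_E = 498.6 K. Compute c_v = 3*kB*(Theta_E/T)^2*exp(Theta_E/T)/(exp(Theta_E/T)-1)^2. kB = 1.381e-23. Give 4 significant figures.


Step 1: x = Theta_E/T = 498.6/656.9 = 0.759
Step 2: x^2 = 0.5761
Step 3: exp(x) = 2.136
Step 4: c_v = 3*1.381e-23*0.5761*2.136/(2.136-1)^2 = 3.95e-23

3.95e-23


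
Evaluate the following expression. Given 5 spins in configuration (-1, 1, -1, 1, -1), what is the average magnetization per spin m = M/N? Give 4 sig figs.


Step 1: Count up spins (+1): 2, down spins (-1): 3
Step 2: Total magnetization M = 2 - 3 = -1
Step 3: m = M/N = -1/5 = -0.2

-0.2


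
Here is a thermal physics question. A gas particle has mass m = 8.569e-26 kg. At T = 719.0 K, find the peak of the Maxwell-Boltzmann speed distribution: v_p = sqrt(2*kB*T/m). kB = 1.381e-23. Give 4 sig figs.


Step 1: Numerator = 2*kB*T = 2*1.381e-23*719.0 = 1.986e-20
Step 2: Ratio = 1.986e-20 / 8.569e-26 = 2.318e+05
Step 3: v_p = sqrt(2.318e+05) = 481.4 m/s

481.4


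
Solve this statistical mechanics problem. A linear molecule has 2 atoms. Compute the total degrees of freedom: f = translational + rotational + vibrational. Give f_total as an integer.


Step 1: Translational DOF = 3
Step 2: Rotational DOF (linear) = 2
Step 3: Vibrational DOF = 3*2 - 5 = 1
Step 4: Total = 3 + 2 + 1 = 6

6


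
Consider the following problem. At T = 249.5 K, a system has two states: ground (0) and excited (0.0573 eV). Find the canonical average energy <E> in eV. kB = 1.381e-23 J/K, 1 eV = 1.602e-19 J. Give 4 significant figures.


Step 1: beta*E = 0.0573*1.602e-19/(1.381e-23*249.5) = 2.664
Step 2: exp(-beta*E) = 0.06966
Step 3: <E> = 0.0573*0.06966/(1+0.06966) = 0.003732 eV

0.003732


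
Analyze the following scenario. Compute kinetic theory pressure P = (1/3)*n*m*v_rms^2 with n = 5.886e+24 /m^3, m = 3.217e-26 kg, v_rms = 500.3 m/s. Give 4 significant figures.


Step 1: v_rms^2 = 500.3^2 = 2.503e+05
Step 2: n*m = 5.886e+24*3.217e-26 = 0.1894
Step 3: P = (1/3)*0.1894*2.503e+05 = 1.58e+04 Pa

1.58e+04


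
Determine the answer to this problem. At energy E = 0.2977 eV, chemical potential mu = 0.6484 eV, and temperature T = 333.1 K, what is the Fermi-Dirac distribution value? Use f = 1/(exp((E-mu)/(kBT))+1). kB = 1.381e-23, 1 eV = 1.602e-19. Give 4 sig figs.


Step 1: (E - mu) = 0.2977 - 0.6484 = -0.3507 eV
Step 2: Convert: (E-mu)*eV = -5.618e-20 J
Step 3: x = (E-mu)*eV/(kB*T) = -12.21
Step 4: f = 1/(exp(-12.21)+1) = 1

1


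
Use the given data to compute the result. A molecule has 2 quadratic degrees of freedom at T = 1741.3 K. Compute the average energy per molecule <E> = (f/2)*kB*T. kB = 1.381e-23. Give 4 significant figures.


Step 1: f/2 = 2/2 = 1
Step 2: kB*T = 1.381e-23 * 1741.3 = 2.405e-20
Step 3: <E> = 1 * 2.405e-20 = 2.405e-20 J

2.405e-20


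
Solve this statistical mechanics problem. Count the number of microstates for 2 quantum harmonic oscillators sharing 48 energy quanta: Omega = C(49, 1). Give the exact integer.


Step 1: Use binomial coefficient C(49, 1)
Step 2: Numerator = 49! / 48!
Step 3: Denominator = 1!
Step 4: Omega = 49

49


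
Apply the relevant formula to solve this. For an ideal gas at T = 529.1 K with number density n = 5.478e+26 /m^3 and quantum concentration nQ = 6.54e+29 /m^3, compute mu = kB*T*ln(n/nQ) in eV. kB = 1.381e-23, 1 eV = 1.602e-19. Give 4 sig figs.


Step 1: n/nQ = 5.478e+26/6.54e+29 = 0.0008376
Step 2: ln(n/nQ) = -7.085
Step 3: mu = kB*T*ln(n/nQ) = 7.307e-21*-7.085 = -5.177e-20 J
Step 4: Convert to eV: -5.177e-20/1.602e-19 = -0.3232 eV

-0.3232


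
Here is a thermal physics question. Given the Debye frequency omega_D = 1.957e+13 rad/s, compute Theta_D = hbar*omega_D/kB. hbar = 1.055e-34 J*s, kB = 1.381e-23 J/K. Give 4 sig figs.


Step 1: hbar*omega_D = 1.055e-34 * 1.957e+13 = 2.065e-21 J
Step 2: Theta_D = 2.065e-21 / 1.381e-23
Step 3: Theta_D = 149.5 K

149.5


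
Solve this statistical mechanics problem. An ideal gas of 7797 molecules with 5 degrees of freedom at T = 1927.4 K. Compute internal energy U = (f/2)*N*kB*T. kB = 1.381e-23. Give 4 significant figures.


Step 1: f/2 = 5/2 = 2.5
Step 2: N*kB*T = 7797*1.381e-23*1927.4 = 2.075e-16
Step 3: U = 2.5 * 2.075e-16 = 5.188e-16 J

5.188e-16


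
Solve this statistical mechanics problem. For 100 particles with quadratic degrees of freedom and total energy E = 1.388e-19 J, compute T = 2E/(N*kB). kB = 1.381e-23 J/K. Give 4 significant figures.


Step 1: Numerator = 2*E = 2*1.388e-19 = 2.776e-19 J
Step 2: Denominator = N*kB = 100*1.381e-23 = 1.381e-21
Step 3: T = 2.776e-19 / 1.381e-21 = 201 K

201


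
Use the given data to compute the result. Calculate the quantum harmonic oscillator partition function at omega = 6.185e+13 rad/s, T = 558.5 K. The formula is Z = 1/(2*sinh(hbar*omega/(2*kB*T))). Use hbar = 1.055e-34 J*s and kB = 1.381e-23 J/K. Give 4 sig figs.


Step 1: Compute x = hbar*omega/(kB*T) = 1.055e-34*6.185e+13/(1.381e-23*558.5) = 0.846
Step 2: x/2 = 0.423
Step 3: sinh(x/2) = 0.4357
Step 4: Z = 1/(2*0.4357) = 1.147

1.147


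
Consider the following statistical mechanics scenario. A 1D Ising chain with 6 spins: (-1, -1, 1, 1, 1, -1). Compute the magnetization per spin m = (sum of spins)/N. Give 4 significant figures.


Step 1: Count up spins (+1): 3, down spins (-1): 3
Step 2: Total magnetization M = 3 - 3 = 0
Step 3: m = M/N = 0/6 = 0

0


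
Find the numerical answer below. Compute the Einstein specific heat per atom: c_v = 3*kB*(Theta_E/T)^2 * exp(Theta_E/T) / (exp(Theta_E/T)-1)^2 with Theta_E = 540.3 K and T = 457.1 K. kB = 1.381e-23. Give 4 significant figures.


Step 1: x = Theta_E/T = 540.3/457.1 = 1.182
Step 2: x^2 = 1.397
Step 3: exp(x) = 3.261
Step 4: c_v = 3*1.381e-23*1.397*3.261/(3.261-1)^2 = 3.693e-23

3.693e-23


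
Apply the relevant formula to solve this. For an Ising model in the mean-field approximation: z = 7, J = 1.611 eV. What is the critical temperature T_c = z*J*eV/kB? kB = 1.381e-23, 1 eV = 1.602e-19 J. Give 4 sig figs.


Step 1: z*J = 7*1.611 = 11.28 eV
Step 2: Convert to Joules: 11.28*1.602e-19 = 1.807e-18 J
Step 3: T_c = 1.807e-18 / 1.381e-23 = 1.308e+05 K

1.308e+05


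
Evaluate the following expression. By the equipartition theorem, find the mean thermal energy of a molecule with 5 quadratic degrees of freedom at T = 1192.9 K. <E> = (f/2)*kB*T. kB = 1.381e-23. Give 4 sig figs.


Step 1: f/2 = 5/2 = 2.5
Step 2: kB*T = 1.381e-23 * 1192.9 = 1.647e-20
Step 3: <E> = 2.5 * 1.647e-20 = 4.118e-20 J

4.118e-20


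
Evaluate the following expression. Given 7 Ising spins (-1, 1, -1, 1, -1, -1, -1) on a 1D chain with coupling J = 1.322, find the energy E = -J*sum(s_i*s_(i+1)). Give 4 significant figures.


Step 1: Nearest-neighbor products: -1, -1, -1, -1, 1, 1
Step 2: Sum of products = -2
Step 3: E = -1.322 * -2 = 2.644

2.644


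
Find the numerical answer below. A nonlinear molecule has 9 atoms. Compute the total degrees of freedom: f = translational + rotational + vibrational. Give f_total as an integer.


Step 1: Translational DOF = 3
Step 2: Rotational DOF (nonlinear) = 3
Step 3: Vibrational DOF = 3*9 - 6 = 21
Step 4: Total = 3 + 3 + 21 = 27

27


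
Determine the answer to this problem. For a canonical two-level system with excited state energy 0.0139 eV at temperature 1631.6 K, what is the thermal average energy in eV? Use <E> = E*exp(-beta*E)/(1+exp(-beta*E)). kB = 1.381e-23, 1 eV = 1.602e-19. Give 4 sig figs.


Step 1: beta*E = 0.0139*1.602e-19/(1.381e-23*1631.6) = 0.09883
Step 2: exp(-beta*E) = 0.9059
Step 3: <E> = 0.0139*0.9059/(1+0.9059) = 0.006607 eV

0.006607


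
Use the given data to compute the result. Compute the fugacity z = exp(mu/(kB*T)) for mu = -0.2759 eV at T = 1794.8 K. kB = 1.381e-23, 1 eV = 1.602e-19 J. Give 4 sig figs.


Step 1: Convert mu to Joules: -0.2759*1.602e-19 = -4.42e-20 J
Step 2: kB*T = 1.381e-23*1794.8 = 2.479e-20 J
Step 3: mu/(kB*T) = -1.783
Step 4: z = exp(-1.783) = 0.1681

0.1681


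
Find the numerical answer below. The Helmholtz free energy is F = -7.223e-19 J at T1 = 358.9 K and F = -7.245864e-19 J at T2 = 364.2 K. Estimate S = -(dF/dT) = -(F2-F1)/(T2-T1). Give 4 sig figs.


Step 1: dF = F2 - F1 = -7.245864e-19 - (-7.223e-19) = -2.2864e-21 J
Step 2: dT = T2 - T1 = 364.2 - 358.9 = 5.3 K
Step 3: S = -dF/dT = -(-2.2864e-21)/5.3 = 4.314e-22 J/K

4.314e-22


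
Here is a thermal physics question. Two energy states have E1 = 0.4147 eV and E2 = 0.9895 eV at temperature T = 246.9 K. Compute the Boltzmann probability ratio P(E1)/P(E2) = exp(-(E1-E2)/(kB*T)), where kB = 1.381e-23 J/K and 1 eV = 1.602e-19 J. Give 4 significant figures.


Step 1: Compute energy difference dE = E1 - E2 = 0.4147 - 0.9895 = -0.5748 eV
Step 2: Convert to Joules: dE_J = -0.5748 * 1.602e-19 = -9.208e-20 J
Step 3: Compute exponent = -dE_J / (kB * T) = -(-9.208e-20) / (1.381e-23 * 246.9) = 27.01
Step 4: P(E1)/P(E2) = exp(27.01) = 5.354e+11

5.354e+11


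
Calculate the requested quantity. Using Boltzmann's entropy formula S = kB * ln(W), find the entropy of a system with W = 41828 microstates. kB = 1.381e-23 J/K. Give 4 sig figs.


Step 1: ln(W) = ln(41828) = 10.64
Step 2: S = kB * ln(W) = 1.381e-23 * 10.64
Step 3: S = 1.47e-22 J/K

1.47e-22


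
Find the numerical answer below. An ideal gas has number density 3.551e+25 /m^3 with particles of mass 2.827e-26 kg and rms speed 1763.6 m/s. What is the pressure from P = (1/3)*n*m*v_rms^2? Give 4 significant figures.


Step 1: v_rms^2 = 1763.6^2 = 3.11e+06
Step 2: n*m = 3.551e+25*2.827e-26 = 1.004
Step 3: P = (1/3)*1.004*3.11e+06 = 1.041e+06 Pa

1.041e+06


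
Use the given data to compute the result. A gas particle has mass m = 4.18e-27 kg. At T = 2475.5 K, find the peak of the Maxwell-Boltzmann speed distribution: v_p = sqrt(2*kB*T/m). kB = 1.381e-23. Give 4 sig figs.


Step 1: Numerator = 2*kB*T = 2*1.381e-23*2475.5 = 6.837e-20
Step 2: Ratio = 6.837e-20 / 4.18e-27 = 1.636e+07
Step 3: v_p = sqrt(1.636e+07) = 4044 m/s

4044


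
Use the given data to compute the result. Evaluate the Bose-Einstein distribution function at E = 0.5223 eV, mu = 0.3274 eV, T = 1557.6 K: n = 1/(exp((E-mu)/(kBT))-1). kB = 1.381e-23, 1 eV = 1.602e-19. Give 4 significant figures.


Step 1: (E - mu) = 0.1949 eV
Step 2: x = (E-mu)*eV/(kB*T) = 0.1949*1.602e-19/(1.381e-23*1557.6) = 1.452
Step 3: exp(x) = 4.27
Step 4: n = 1/(exp(x)-1) = 0.3058

0.3058


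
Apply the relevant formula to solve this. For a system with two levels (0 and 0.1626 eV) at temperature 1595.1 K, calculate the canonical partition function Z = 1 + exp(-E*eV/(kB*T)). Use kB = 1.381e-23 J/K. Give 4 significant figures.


Step 1: Compute beta*E = E*eV/(kB*T) = 0.1626*1.602e-19/(1.381e-23*1595.1) = 1.183
Step 2: exp(-beta*E) = exp(-1.183) = 0.3065
Step 3: Z = 1 + 0.3065 = 1.307

1.307


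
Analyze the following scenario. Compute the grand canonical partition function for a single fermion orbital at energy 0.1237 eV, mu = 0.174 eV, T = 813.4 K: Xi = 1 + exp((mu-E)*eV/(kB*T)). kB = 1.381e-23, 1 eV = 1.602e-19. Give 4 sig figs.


Step 1: (mu - E) = 0.174 - 0.1237 = 0.0503 eV
Step 2: x = (mu-E)*eV/(kB*T) = 0.0503*1.602e-19/(1.381e-23*813.4) = 0.7174
Step 3: exp(x) = 2.049
Step 4: Xi = 1 + 2.049 = 3.049

3.049


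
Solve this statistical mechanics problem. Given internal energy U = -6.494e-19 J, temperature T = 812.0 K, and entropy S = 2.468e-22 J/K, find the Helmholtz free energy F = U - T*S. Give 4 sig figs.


Step 1: T*S = 812.0 * 2.468e-22 = 2.004e-19 J
Step 2: F = U - T*S = -6.494e-19 - 2.004e-19
Step 3: F = -8.498e-19 J

-8.498e-19


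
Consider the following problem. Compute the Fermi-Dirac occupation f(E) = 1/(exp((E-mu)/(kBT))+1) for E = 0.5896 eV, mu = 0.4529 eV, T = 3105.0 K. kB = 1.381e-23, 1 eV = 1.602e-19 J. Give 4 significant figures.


Step 1: (E - mu) = 0.5896 - 0.4529 = 0.1367 eV
Step 2: Convert: (E-mu)*eV = 2.19e-20 J
Step 3: x = (E-mu)*eV/(kB*T) = 0.5107
Step 4: f = 1/(exp(0.5107)+1) = 0.375

0.375


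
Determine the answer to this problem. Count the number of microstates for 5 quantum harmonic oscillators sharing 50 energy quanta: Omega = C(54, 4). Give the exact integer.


Step 1: Use binomial coefficient C(54, 4)
Step 2: Numerator = 54! / 50!
Step 3: Denominator = 4!
Step 4: Omega = 316251

316251


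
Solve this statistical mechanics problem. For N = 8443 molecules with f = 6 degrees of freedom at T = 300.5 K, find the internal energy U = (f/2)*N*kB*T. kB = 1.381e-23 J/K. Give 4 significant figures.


Step 1: f/2 = 6/2 = 3.0
Step 2: N*kB*T = 8443*1.381e-23*300.5 = 3.504e-17
Step 3: U = 3.0 * 3.504e-17 = 1.051e-16 J

1.051e-16


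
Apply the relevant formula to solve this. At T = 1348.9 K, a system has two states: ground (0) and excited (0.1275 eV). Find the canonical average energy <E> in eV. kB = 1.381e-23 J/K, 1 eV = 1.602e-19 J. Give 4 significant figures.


Step 1: beta*E = 0.1275*1.602e-19/(1.381e-23*1348.9) = 1.096
Step 2: exp(-beta*E) = 0.334
Step 3: <E> = 0.1275*0.334/(1+0.334) = 0.03193 eV

0.03193


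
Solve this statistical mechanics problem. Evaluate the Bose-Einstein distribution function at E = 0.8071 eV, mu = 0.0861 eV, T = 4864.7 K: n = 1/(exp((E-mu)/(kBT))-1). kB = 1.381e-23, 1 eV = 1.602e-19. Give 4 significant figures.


Step 1: (E - mu) = 0.721 eV
Step 2: x = (E-mu)*eV/(kB*T) = 0.721*1.602e-19/(1.381e-23*4864.7) = 1.719
Step 3: exp(x) = 5.581
Step 4: n = 1/(exp(x)-1) = 0.2183

0.2183


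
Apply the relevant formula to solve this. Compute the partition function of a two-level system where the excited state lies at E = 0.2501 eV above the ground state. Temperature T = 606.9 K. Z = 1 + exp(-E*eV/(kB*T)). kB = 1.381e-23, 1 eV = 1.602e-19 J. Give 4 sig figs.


Step 1: Compute beta*E = E*eV/(kB*T) = 0.2501*1.602e-19/(1.381e-23*606.9) = 4.78
Step 2: exp(-beta*E) = exp(-4.78) = 0.008393
Step 3: Z = 1 + 0.008393 = 1.008

1.008
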